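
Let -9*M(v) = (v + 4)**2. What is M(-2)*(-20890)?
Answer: 83560/9 ≈ 9284.4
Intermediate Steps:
M(v) = -(4 + v)**2/9 (M(v) = -(v + 4)**2/9 = -(4 + v)**2/9)
M(-2)*(-20890) = -(4 - 2)**2/9*(-20890) = -1/9*2**2*(-20890) = -1/9*4*(-20890) = -4/9*(-20890) = 83560/9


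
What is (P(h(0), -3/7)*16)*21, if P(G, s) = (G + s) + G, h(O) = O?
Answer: -144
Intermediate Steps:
P(G, s) = s + 2*G
(P(h(0), -3/7)*16)*21 = ((-3/7 + 2*0)*16)*21 = ((-3*⅐ + 0)*16)*21 = ((-3/7 + 0)*16)*21 = -3/7*16*21 = -48/7*21 = -144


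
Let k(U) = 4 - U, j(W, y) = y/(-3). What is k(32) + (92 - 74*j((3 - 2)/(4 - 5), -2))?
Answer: 44/3 ≈ 14.667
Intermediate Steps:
j(W, y) = -y/3 (j(W, y) = y*(-⅓) = -y/3)
k(32) + (92 - 74*j((3 - 2)/(4 - 5), -2)) = (4 - 1*32) + (92 - (-74)*(-2)/3) = (4 - 32) + (92 - 74*⅔) = -28 + (92 - 148/3) = -28 + 128/3 = 44/3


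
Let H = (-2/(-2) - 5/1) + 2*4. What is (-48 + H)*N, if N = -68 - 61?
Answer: 5676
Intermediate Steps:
H = 4 (H = (-2*(-1/2) - 5*1) + 8 = (1 - 5) + 8 = -4 + 8 = 4)
N = -129
(-48 + H)*N = (-48 + 4)*(-129) = -44*(-129) = 5676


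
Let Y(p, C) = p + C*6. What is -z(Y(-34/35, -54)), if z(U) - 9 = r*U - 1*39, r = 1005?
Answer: 2286384/7 ≈ 3.2663e+5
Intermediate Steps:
Y(p, C) = p + 6*C
z(U) = -30 + 1005*U (z(U) = 9 + (1005*U - 1*39) = 9 + (1005*U - 39) = 9 + (-39 + 1005*U) = -30 + 1005*U)
-z(Y(-34/35, -54)) = -(-30 + 1005*(-34/35 + 6*(-54))) = -(-30 + 1005*(-34*1/35 - 324)) = -(-30 + 1005*(-34/35 - 324)) = -(-30 + 1005*(-11374/35)) = -(-30 - 2286174/7) = -1*(-2286384/7) = 2286384/7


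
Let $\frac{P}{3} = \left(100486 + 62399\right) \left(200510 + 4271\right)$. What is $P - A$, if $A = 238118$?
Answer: $100067021437$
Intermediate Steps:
$P = 100067259555$ ($P = 3 \left(100486 + 62399\right) \left(200510 + 4271\right) = 3 \cdot 162885 \cdot 204781 = 3 \cdot 33355753185 = 100067259555$)
$P - A = 100067259555 - 238118 = 100067021437$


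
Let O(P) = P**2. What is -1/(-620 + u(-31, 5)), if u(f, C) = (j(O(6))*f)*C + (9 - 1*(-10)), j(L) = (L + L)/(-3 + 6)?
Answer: 1/4321 ≈ 0.00023143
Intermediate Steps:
j(L) = 2*L/3 (j(L) = (2*L)/3 = (2*L)*(1/3) = 2*L/3)
u(f, C) = 19 + 24*C*f (u(f, C) = (((2/3)*6**2)*f)*C + (9 - 1*(-10)) = (((2/3)*36)*f)*C + (9 + 10) = (24*f)*C + 19 = 24*C*f + 19 = 19 + 24*C*f)
-1/(-620 + u(-31, 5)) = -1/(-620 + (19 + 24*5*(-31))) = -1/(-620 + (19 - 3720)) = -1/(-620 - 3701) = -1/(-4321) = -1*(-1/4321) = 1/4321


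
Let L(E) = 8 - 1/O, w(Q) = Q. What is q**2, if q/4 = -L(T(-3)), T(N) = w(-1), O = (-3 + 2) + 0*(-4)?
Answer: 1296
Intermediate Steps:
O = -1 (O = -1 + 0 = -1)
T(N) = -1
L(E) = 9 (L(E) = 8 - 1/(-1) = 8 - 1*(-1) = 8 + 1 = 9)
q = -36 (q = 4*(-1*9) = 4*(-9) = -36)
q**2 = (-36)**2 = 1296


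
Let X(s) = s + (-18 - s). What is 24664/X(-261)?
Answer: -12332/9 ≈ -1370.2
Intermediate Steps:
X(s) = -18
24664/X(-261) = 24664/(-18) = 24664*(-1/18) = -12332/9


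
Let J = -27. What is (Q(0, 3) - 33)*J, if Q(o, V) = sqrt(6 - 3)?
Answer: 891 - 27*sqrt(3) ≈ 844.23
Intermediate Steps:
Q(o, V) = sqrt(3)
(Q(0, 3) - 33)*J = (sqrt(3) - 33)*(-27) = (-33 + sqrt(3))*(-27) = 891 - 27*sqrt(3)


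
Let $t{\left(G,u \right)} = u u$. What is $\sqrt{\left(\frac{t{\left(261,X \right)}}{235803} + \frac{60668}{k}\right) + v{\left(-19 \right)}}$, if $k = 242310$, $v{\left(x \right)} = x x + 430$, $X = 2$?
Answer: $\frac{3 \sqrt{885865411588017350645}}{3174301385} \approx 28.129$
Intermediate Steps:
$t{\left(G,u \right)} = u^{2}$
$v{\left(x \right)} = 430 + x^{2}$ ($v{\left(x \right)} = x^{2} + 430 = 430 + x^{2}$)
$\sqrt{\left(\frac{t{\left(261,X \right)}}{235803} + \frac{60668}{k}\right) + v{\left(-19 \right)}} = \sqrt{\left(\frac{2^{2}}{235803} + \frac{60668}{242310}\right) + \left(430 + \left(-19\right)^{2}\right)} = \sqrt{\left(4 \cdot \frac{1}{235803} + 60668 \cdot \frac{1}{242310}\right) + \left(430 + 361\right)} = \sqrt{\left(\frac{4}{235803} + \frac{30334}{121155}\right) + 791} = \sqrt{\frac{794814758}{3174301385} + 791} = \sqrt{\frac{2511667210293}{3174301385}} = \frac{3 \sqrt{885865411588017350645}}{3174301385}$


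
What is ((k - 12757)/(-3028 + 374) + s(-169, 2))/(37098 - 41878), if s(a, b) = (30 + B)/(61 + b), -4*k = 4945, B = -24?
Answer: -239333/213126816 ≈ -0.0011230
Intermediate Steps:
k = -4945/4 (k = -¼*4945 = -4945/4 ≈ -1236.3)
s(a, b) = 6/(61 + b) (s(a, b) = (30 - 24)/(61 + b) = 6/(61 + b))
((k - 12757)/(-3028 + 374) + s(-169, 2))/(37098 - 41878) = ((-4945/4 - 12757)/(-3028 + 374) + 6/(61 + 2))/(37098 - 41878) = (-55973/4/(-2654) + 6/63)/(-4780) = (-55973/4*(-1/2654) + 6*(1/63))*(-1/4780) = (55973/10616 + 2/21)*(-1/4780) = (1196665/222936)*(-1/4780) = -239333/213126816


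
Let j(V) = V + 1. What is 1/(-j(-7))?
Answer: ⅙ ≈ 0.16667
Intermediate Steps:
j(V) = 1 + V
1/(-j(-7)) = 1/(-(1 - 7)) = 1/(-1*(-6)) = 1/6 = ⅙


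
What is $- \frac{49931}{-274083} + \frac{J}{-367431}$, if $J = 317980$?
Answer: $- \frac{22935571693}{33568863591} \approx -0.68324$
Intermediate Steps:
$- \frac{49931}{-274083} + \frac{J}{-367431} = - \frac{49931}{-274083} + \frac{317980}{-367431} = \left(-49931\right) \left(- \frac{1}{274083}\right) + 317980 \left(- \frac{1}{367431}\right) = \frac{49931}{274083} - \frac{317980}{367431} = - \frac{22935571693}{33568863591}$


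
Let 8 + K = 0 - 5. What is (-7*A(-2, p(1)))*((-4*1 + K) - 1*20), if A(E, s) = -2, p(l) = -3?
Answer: -518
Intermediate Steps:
K = -13 (K = -8 + (0 - 5) = -8 - 5 = -13)
(-7*A(-2, p(1)))*((-4*1 + K) - 1*20) = (-7*(-2))*((-4*1 - 13) - 1*20) = 14*((-4 - 13) - 20) = 14*(-17 - 20) = 14*(-37) = -518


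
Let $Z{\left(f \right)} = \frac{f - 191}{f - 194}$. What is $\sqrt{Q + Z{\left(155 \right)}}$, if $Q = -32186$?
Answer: $\frac{i \sqrt{5439278}}{13} \approx 179.4 i$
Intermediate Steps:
$Z{\left(f \right)} = \frac{-191 + f}{-194 + f}$
$\sqrt{Q + Z{\left(155 \right)}} = \sqrt{-32186 + \frac{-191 + 155}{-194 + 155}} = \sqrt{-32186 + \frac{1}{-39} \left(-36\right)} = \sqrt{-32186 - - \frac{12}{13}} = \sqrt{-32186 + \frac{12}{13}} = \sqrt{- \frac{418406}{13}} = \frac{i \sqrt{5439278}}{13}$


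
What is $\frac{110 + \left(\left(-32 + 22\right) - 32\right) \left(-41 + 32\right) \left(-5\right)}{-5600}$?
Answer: $\frac{89}{280} \approx 0.31786$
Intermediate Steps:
$\frac{110 + \left(\left(-32 + 22\right) - 32\right) \left(-41 + 32\right) \left(-5\right)}{-5600} = \left(110 + \left(-10 - 32\right) \left(-9\right) \left(-5\right)\right) \left(- \frac{1}{5600}\right) = \left(110 + \left(-42\right) \left(-9\right) \left(-5\right)\right) \left(- \frac{1}{5600}\right) = \left(110 + 378 \left(-5\right)\right) \left(- \frac{1}{5600}\right) = \left(110 - 1890\right) \left(- \frac{1}{5600}\right) = \left(-1780\right) \left(- \frac{1}{5600}\right) = \frac{89}{280}$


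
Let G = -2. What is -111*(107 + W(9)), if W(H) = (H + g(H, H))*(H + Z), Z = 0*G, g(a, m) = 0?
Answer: -20868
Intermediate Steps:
Z = 0 (Z = 0*(-2) = 0)
W(H) = H² (W(H) = (H + 0)*(H + 0) = H*H = H²)
-111*(107 + W(9)) = -111*(107 + 9²) = -111*(107 + 81) = -111*188 = -20868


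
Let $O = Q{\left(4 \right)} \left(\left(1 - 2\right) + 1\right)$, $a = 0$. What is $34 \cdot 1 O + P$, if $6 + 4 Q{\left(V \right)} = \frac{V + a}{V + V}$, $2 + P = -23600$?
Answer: $-23602$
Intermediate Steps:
$P = -23602$ ($P = -2 - 23600 = -23602$)
$Q{\left(V \right)} = - \frac{11}{8}$ ($Q{\left(V \right)} = - \frac{3}{2} + \frac{\left(V + 0\right) \frac{1}{V + V}}{4} = - \frac{3}{2} + \frac{V \frac{1}{2 V}}{4} = - \frac{3}{2} + \frac{1}{4} \cdot \frac{1}{2} = - \frac{3}{2} + \frac{1}{8} = - \frac{11}{8}$)
$O = 0$ ($O = - \frac{11 \left(\left(1 - 2\right) + 1\right)}{8} = - \frac{11 \left(-1 + 1\right)}{8} = \left(- \frac{11}{8}\right) 0 = 0$)
$34 \cdot 1 O + P = 34 \cdot 1 \cdot 0 - 23602 = 34 \cdot 0 - 23602 = 0 - 23602 = -23602$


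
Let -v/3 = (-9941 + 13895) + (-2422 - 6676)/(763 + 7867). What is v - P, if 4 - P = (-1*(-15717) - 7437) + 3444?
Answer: -599083/4315 ≈ -138.84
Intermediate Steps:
v = -51170883/4315 (v = -3*((-9941 + 13895) + (-2422 - 6676)/(763 + 7867)) = -3*(3954 - 9098/8630) = -3*(3954 - 9098*1/8630) = -3*(3954 - 4549/4315) = -3*17056961/4315 = -51170883/4315 ≈ -11859.)
P = -11720 (P = 4 - ((-1*(-15717) - 7437) + 3444) = 4 - ((15717 - 7437) + 3444) = 4 - (8280 + 3444) = 4 - 1*11724 = 4 - 11724 = -11720)
v - P = -51170883/4315 - 1*(-11720) = -51170883/4315 + 11720 = -599083/4315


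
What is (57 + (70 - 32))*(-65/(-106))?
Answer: 6175/106 ≈ 58.255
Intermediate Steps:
(57 + (70 - 32))*(-65/(-106)) = (57 + 38)*(-65*(-1/106)) = 95*(65/106) = 6175/106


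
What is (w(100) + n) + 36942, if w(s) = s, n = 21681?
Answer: 58723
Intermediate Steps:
(w(100) + n) + 36942 = (100 + 21681) + 36942 = 21781 + 36942 = 58723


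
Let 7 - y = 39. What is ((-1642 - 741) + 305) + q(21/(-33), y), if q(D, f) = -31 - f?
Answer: -2077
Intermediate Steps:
y = -32 (y = 7 - 1*39 = 7 - 39 = -32)
((-1642 - 741) + 305) + q(21/(-33), y) = ((-1642 - 741) + 305) + (-31 - 1*(-32)) = (-2383 + 305) + (-31 + 32) = -2078 + 1 = -2077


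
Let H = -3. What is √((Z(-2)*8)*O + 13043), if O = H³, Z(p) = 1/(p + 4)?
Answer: √12935 ≈ 113.73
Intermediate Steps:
Z(p) = 1/(4 + p)
O = -27 (O = (-3)³ = -27)
√((Z(-2)*8)*O + 13043) = √((8/(4 - 2))*(-27) + 13043) = √((8/2)*(-27) + 13043) = √(((½)*8)*(-27) + 13043) = √(4*(-27) + 13043) = √(-108 + 13043) = √12935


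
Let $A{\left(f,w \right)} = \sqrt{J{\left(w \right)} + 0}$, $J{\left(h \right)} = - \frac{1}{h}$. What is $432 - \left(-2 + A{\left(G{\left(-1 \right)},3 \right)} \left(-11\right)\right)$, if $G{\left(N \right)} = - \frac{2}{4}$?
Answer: $434 + \frac{11 i \sqrt{3}}{3} \approx 434.0 + 6.3509 i$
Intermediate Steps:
$G{\left(N \right)} = - \frac{1}{2}$ ($G{\left(N \right)} = \left(-2\right) \frac{1}{4} = - \frac{1}{2}$)
$A{\left(f,w \right)} = \sqrt{- \frac{1}{w}}$ ($A{\left(f,w \right)} = \sqrt{- \frac{1}{w} + 0} = \sqrt{- \frac{1}{w}}$)
$432 - \left(-2 + A{\left(G{\left(-1 \right)},3 \right)} \left(-11\right)\right) = 432 - \left(-2 + \sqrt{- \frac{1}{3}} \left(-11\right)\right) = 432 - \left(-2 + \frac{i \sqrt{3}}{3} \left(-11\right)\right) = 432 - \left(-2 - \frac{11 i \sqrt{3}}{3}\right) = 432 + \left(2 + \frac{11 i \sqrt{3}}{3}\right) = 434 + \frac{11 i \sqrt{3}}{3}$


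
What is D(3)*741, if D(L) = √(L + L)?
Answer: 741*√6 ≈ 1815.1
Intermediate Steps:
D(L) = √2*√L (D(L) = √(2*L) = √2*√L)
D(3)*741 = (√2*√3)*741 = √6*741 = 741*√6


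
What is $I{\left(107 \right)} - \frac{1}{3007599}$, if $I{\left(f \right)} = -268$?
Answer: $- \frac{806036533}{3007599} \approx -268.0$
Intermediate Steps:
$I{\left(107 \right)} - \frac{1}{3007599} = -268 - \frac{1}{3007599} = - \frac{806036533}{3007599}$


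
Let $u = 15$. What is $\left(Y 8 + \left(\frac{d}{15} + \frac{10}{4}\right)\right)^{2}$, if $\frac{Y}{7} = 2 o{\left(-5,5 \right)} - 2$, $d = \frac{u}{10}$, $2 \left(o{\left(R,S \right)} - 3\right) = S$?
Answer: $\frac{6416089}{25} \approx 2.5664 \cdot 10^{5}$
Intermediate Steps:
$o{\left(R,S \right)} = 3 + \frac{S}{2}$
$d = \frac{3}{2}$ ($d = \frac{15}{10} = 15 \cdot \frac{1}{10} = \frac{3}{2} \approx 1.5$)
$Y = 63$ ($Y = 7 \left(2 \left(3 + \frac{1}{2} \cdot 5\right) - 2\right) = 7 \left(2 \left(3 + \frac{5}{2}\right) - 2\right) = 7 \left(2 \cdot \frac{11}{2} - 2\right) = 7 \left(11 - 2\right) = 7 \cdot 9 = 63$)
$\left(Y 8 + \left(\frac{d}{15} + \frac{10}{4}\right)\right)^{2} = \left(63 \cdot 8 + \left(\frac{3}{2 \cdot 15} + \frac{10}{4}\right)\right)^{2} = \left(504 + \left(\frac{3}{2} \cdot \frac{1}{15} + 10 \cdot \frac{1}{4}\right)\right)^{2} = \left(504 + \left(\frac{1}{10} + \frac{5}{2}\right)\right)^{2} = \left(504 + \frac{13}{5}\right)^{2} = \left(\frac{2533}{5}\right)^{2} = \frac{6416089}{25}$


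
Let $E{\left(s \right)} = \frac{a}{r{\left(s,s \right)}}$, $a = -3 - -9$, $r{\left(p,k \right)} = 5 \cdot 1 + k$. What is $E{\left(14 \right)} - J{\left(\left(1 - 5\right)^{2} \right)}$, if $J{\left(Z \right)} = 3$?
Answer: $- \frac{51}{19} \approx -2.6842$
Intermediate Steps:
$r{\left(p,k \right)} = 5 + k$
$a = 6$ ($a = -3 + 9 = 6$)
$E{\left(s \right)} = \frac{6}{5 + s}$
$E{\left(14 \right)} - J{\left(\left(1 - 5\right)^{2} \right)} = \frac{6}{5 + 14} - 3 = \frac{6}{19} - 3 = - \frac{51}{19}$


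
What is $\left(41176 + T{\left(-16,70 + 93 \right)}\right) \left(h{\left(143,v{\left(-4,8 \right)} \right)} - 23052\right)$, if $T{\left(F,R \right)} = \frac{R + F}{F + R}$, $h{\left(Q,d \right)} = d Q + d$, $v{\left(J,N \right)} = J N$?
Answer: $-1138955820$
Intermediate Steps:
$h{\left(Q,d \right)} = d + Q d$ ($h{\left(Q,d \right)} = Q d + d = d + Q d$)
$T{\left(F,R \right)} = 1$ ($T{\left(F,R \right)} = \frac{F + R}{F + R} = 1$)
$\left(41176 + T{\left(-16,70 + 93 \right)}\right) \left(h{\left(143,v{\left(-4,8 \right)} \right)} - 23052\right) = \left(41176 + 1\right) \left(\left(-4\right) 8 \left(1 + 143\right) - 23052\right) = 41177 \left(\left(-32\right) 144 - 23052\right) = 41177 \left(-4608 - 23052\right) = 41177 \left(-27660\right) = -1138955820$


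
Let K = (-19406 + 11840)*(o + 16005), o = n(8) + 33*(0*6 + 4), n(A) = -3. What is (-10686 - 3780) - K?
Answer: 122055378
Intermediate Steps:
o = 129 (o = -3 + 33*(0*6 + 4) = -3 + 33*(0 + 4) = -3 + 33*4 = -3 + 132 = 129)
K = -122069844 (K = (-19406 + 11840)*(129 + 16005) = -7566*16134 = -122069844)
(-10686 - 3780) - K = (-10686 - 3780) - 1*(-122069844) = -14466 + 122069844 = 122055378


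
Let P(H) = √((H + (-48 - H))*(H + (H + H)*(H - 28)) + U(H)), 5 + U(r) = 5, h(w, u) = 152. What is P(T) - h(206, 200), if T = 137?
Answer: -152 + 12*I*√10001 ≈ -152.0 + 1200.1*I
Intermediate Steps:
U(r) = 0 (U(r) = -5 + 5 = 0)
P(H) = √(-48*H - 96*H*(-28 + H)) (P(H) = √((H + (-48 - H))*(H + (H + H)*(H - 28)) + 0) = √(-48*(H + (2*H)*(-28 + H)) + 0) = √(-48*(H + 2*H*(-28 + H)) + 0) = √((-48*H - 96*H*(-28 + H)) + 0) = √(-48*H - 96*H*(-28 + H)))
P(T) - h(206, 200) = 4*√3*√(137*(55 - 2*137)) - 1*152 = 4*√3*√(137*(55 - 274)) - 152 = 4*√3*√(137*(-219)) - 152 = 4*√3*√(-30003) - 152 = 4*√3*(I*√30003) - 152 = 12*I*√10001 - 152 = -152 + 12*I*√10001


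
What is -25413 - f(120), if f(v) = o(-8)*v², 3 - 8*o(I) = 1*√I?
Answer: -30813 + 3600*I*√2 ≈ -30813.0 + 5091.2*I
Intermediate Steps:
o(I) = 3/8 - √I/8
f(v) = v²*(3/8 - I*√2/4) (f(v) = (3/8 - I*√2/4)*v² = v²*(3/8 - I*√2/4))
-25413 - f(120) = -25413 - 120²*(3 - 2*I*√2)/8 = -25413 - 14400*(3 - 2*I*√2)/8 = -25413 - (5400 - 3600*I*√2) = -25413 + (-5400 + 3600*I*√2) = -30813 + 3600*I*√2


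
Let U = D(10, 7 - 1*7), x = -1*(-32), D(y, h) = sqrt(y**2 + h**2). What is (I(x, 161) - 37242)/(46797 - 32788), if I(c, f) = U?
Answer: -37232/14009 ≈ -2.6577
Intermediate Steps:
D(y, h) = sqrt(h**2 + y**2)
x = 32
U = 10 (U = sqrt((7 - 1*7)**2 + 10**2) = sqrt((7 - 7)**2 + 100) = sqrt(0**2 + 100) = sqrt(0 + 100) = sqrt(100) = 10)
I(c, f) = 10
(I(x, 161) - 37242)/(46797 - 32788) = (10 - 37242)/(46797 - 32788) = -37232/14009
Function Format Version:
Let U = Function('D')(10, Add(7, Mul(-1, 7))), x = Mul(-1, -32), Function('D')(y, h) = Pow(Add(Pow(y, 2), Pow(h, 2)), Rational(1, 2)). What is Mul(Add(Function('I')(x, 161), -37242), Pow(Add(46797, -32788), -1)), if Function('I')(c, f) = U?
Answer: Rational(-37232, 14009) ≈ -2.6577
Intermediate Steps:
Function('D')(y, h) = Pow(Add(Pow(h, 2), Pow(y, 2)), Rational(1, 2))
x = 32
U = 10 (U = Pow(Add(Pow(Add(7, Mul(-1, 7)), 2), Pow(10, 2)), Rational(1, 2)) = Pow(Add(Pow(Add(7, -7), 2), 100), Rational(1, 2)) = Pow(Add(Pow(0, 2), 100), Rational(1, 2)) = Pow(Add(0, 100), Rational(1, 2)) = Pow(100, Rational(1, 2)) = 10)
Function('I')(c, f) = 10
Mul(Add(Function('I')(x, 161), -37242), Pow(Add(46797, -32788), -1)) = Mul(Add(10, -37242), Pow(Add(46797, -32788), -1)) = Mul(-37232, Pow(14009, -1)) = Mul(-37232, Rational(1, 14009)) = Rational(-37232, 14009)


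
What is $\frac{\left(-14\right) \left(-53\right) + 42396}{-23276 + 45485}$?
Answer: $\frac{43138}{22209} \approx 1.9424$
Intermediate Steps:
$\frac{\left(-14\right) \left(-53\right) + 42396}{-23276 + 45485} = \frac{742 + 42396}{22209} = 43138 \cdot \frac{1}{22209} = \frac{43138}{22209}$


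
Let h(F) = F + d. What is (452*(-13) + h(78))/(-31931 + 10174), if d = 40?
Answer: 5758/21757 ≈ 0.26465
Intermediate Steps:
h(F) = 40 + F (h(F) = F + 40 = 40 + F)
(452*(-13) + h(78))/(-31931 + 10174) = (452*(-13) + (40 + 78))/(-31931 + 10174) = (-5876 + 118)/(-21757) = -5758*(-1/21757) = 5758/21757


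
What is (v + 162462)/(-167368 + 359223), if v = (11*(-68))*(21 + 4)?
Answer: 143762/191855 ≈ 0.74933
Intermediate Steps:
v = -18700 (v = -748*25 = -18700)
(v + 162462)/(-167368 + 359223) = (-18700 + 162462)/(-167368 + 359223) = 143762/191855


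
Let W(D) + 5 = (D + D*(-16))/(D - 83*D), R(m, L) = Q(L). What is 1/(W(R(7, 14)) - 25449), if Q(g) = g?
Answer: -82/2087213 ≈ -3.9287e-5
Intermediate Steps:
R(m, L) = L
W(D) = -395/82 (W(D) = -5 + (D + D*(-16))/(D - 83*D) = -5 + (D - 16*D)/((-82*D)) = -5 + (-15*D)*(-1/(82*D)) = -5 + 15/82 = -395/82)
1/(W(R(7, 14)) - 25449) = 1/(-395/82 - 25449) = 1/(-2087213/82) = -82/2087213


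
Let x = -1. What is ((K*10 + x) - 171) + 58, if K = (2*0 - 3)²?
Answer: -24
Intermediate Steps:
K = 9 (K = (0 - 3)² = (-3)² = 9)
((K*10 + x) - 171) + 58 = ((9*10 - 1) - 171) + 58 = ((90 - 1) - 171) + 58 = (89 - 171) + 58 = -82 + 58 = -24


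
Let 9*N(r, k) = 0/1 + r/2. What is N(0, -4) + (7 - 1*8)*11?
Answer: -11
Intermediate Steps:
N(r, k) = r/18 (N(r, k) = (0/1 + r/2)/9 = (0*1 + r*(½))/9 = (0 + r/2)/9 = (r/2)/9 = r/18)
N(0, -4) + (7 - 1*8)*11 = (1/18)*0 + (7 - 1*8)*11 = 0 + (7 - 8)*11 = 0 - 1*11 = 0 - 11 = -11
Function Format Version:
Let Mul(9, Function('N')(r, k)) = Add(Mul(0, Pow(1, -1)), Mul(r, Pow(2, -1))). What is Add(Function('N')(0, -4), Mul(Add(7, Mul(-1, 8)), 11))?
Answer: -11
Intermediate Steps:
Function('N')(r, k) = Mul(Rational(1, 18), r) (Function('N')(r, k) = Mul(Rational(1, 9), Add(Mul(0, Pow(1, -1)), Mul(r, Pow(2, -1)))) = Mul(Rational(1, 9), Add(Mul(0, 1), Mul(r, Rational(1, 2)))) = Mul(Rational(1, 9), Add(0, Mul(Rational(1, 2), r))) = Mul(Rational(1, 9), Mul(Rational(1, 2), r)) = Mul(Rational(1, 18), r))
Add(Function('N')(0, -4), Mul(Add(7, Mul(-1, 8)), 11)) = Add(Mul(Rational(1, 18), 0), Mul(Add(7, Mul(-1, 8)), 11)) = Add(0, Mul(Add(7, -8), 11)) = Add(0, Mul(-1, 11)) = Add(0, -11) = -11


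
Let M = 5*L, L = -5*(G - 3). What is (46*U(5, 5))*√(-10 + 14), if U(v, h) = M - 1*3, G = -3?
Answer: 13524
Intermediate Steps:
L = 30 (L = -5*(-3 - 3) = -5*(-6) = 30)
M = 150 (M = 5*30 = 150)
U(v, h) = 147 (U(v, h) = 150 - 1*3 = 150 - 3 = 147)
(46*U(5, 5))*√(-10 + 14) = (46*147)*√(-10 + 14) = 6762*√4 = 6762*2 = 13524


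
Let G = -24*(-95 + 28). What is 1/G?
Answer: 1/1608 ≈ 0.00062189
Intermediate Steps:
G = 1608 (G = -24*(-67) = 1608)
1/G = 1/1608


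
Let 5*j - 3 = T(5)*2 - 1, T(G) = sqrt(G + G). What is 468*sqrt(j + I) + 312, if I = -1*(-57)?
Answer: 312 + 468*sqrt(1435 + 10*sqrt(10))/5 ≈ 3896.6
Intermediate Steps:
T(G) = sqrt(2)*sqrt(G) (T(G) = sqrt(2*G) = sqrt(2)*sqrt(G))
j = 2/5 + 2*sqrt(10)/5 (j = 3/5 + ((sqrt(2)*sqrt(5))*2 - 1)/5 = 3/5 + (sqrt(10)*2 - 1)/5 = 3/5 + (2*sqrt(10) - 1)/5 = 3/5 + (-1 + 2*sqrt(10))/5 = 3/5 + (-1/5 + 2*sqrt(10)/5) = 2/5 + 2*sqrt(10)/5 ≈ 1.6649)
I = 57
468*sqrt(j + I) + 312 = 468*sqrt((2/5 + 2*sqrt(10)/5) + 57) + 312 = 468*sqrt(287/5 + 2*sqrt(10)/5) + 312 = 312 + 468*sqrt(287/5 + 2*sqrt(10)/5)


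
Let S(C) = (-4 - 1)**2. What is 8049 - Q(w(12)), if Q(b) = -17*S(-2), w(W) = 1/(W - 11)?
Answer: 8474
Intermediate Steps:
S(C) = 25 (S(C) = (-5)**2 = 25)
w(W) = 1/(-11 + W)
Q(b) = -425 (Q(b) = -17*25 = -425)
8049 - Q(w(12)) = 8049 - 1*(-425) = 8049 + 425 = 8474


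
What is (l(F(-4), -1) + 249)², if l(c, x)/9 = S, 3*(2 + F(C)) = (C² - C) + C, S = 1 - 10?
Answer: 28224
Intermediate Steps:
S = -9
F(C) = -2 + C²/3 (F(C) = -2 + ((C² - C) + C)/3 = -2 + C²/3)
l(c, x) = -81 (l(c, x) = 9*(-9) = -81)
(l(F(-4), -1) + 249)² = (-81 + 249)² = 168² = 28224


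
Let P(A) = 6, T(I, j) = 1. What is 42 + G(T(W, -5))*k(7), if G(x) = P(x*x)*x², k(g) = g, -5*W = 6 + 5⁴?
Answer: 84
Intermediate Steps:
W = -631/5 (W = -(6 + 5⁴)/5 = -(6 + 625)/5 = -⅕*631 = -631/5 ≈ -126.20)
G(x) = 6*x²
42 + G(T(W, -5))*k(7) = 42 + (6*1²)*7 = 42 + (6*1)*7 = 42 + 6*7 = 42 + 42 = 84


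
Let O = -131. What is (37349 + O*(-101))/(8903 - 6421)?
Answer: 25290/1241 ≈ 20.379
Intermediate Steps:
(37349 + O*(-101))/(8903 - 6421) = (37349 - 131*(-101))/(8903 - 6421) = (37349 + 13231)/2482 = 50580*(1/2482) = 25290/1241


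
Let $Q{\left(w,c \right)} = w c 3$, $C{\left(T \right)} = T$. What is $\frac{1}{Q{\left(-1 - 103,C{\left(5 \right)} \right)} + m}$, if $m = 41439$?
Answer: $\frac{1}{39879} \approx 2.5076 \cdot 10^{-5}$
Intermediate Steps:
$Q{\left(w,c \right)} = 3 c w$ ($Q{\left(w,c \right)} = c w 3 = 3 c w$)
$\frac{1}{Q{\left(-1 - 103,C{\left(5 \right)} \right)} + m} = \frac{1}{3 \cdot 5 \left(-1 - 103\right) + 41439} = \frac{1}{3 \cdot 5 \left(-104\right) + 41439} = \frac{1}{-1560 + 41439} = \frac{1}{39879}$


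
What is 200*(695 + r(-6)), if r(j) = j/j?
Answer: 139200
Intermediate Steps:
r(j) = 1
200*(695 + r(-6)) = 200*(695 + 1) = 200*696 = 139200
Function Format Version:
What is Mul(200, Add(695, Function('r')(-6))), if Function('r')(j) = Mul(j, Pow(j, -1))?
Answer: 139200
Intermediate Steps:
Function('r')(j) = 1
Mul(200, Add(695, Function('r')(-6))) = Mul(200, Add(695, 1)) = Mul(200, 696) = 139200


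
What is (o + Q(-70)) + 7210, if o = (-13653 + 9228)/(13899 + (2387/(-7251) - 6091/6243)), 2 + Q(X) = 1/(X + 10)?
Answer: 1209197784282523/167765537820 ≈ 7207.7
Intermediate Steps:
Q(X) = -2 + 1/(10 + X) (Q(X) = -2 + 1/(X + 10) = -2 + 1/(10 + X))
o = -890270529/2796092297 (o = -4425/(13899 + (2387*(-1/7251) - 6091*1/6243)) = -4425/(13899 + (-2387/7251 - 6091/6243)) = -4425/(13899 - 6563098/5029777) = -4425/69902307425/5029777 = -4425*5029777/69902307425 = -890270529/2796092297 ≈ -0.31840)
(o + Q(-70)) + 7210 = (-890270529/2796092297 + (-19 - 2*(-70))/(10 - 70)) + 7210 = (-890270529/2796092297 + (-19 + 140)/(-60)) + 7210 = (-890270529/2796092297 - 1/60*121) + 7210 = (-890270529/2796092297 - 121/60) + 7210 = -391743399677/167765537820 + 7210 = 1209197784282523/167765537820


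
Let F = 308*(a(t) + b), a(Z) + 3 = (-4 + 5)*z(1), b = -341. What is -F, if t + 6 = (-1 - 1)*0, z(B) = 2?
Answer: 105336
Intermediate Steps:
t = -6 (t = -6 + (-1 - 1)*0 = -6 - 2*0 = -6 + 0 = -6)
a(Z) = -1 (a(Z) = -3 + (-4 + 5)*2 = -3 + 1*2 = -3 + 2 = -1)
F = -105336 (F = 308*(-1 - 341) = 308*(-342) = -105336)
-F = -1*(-105336) = 105336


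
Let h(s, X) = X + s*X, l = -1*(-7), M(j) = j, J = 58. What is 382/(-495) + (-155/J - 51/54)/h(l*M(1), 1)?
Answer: -1952/1595 ≈ -1.2238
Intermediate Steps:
l = 7
h(s, X) = X + X*s
382/(-495) + (-155/J - 51/54)/h(l*M(1), 1) = 382/(-495) + (-155/58 - 51/54)/((1*(1 + 7*1))) = 382*(-1/495) + (-155*1/58 - 51*1/54)/((1*(1 + 7))) = -382/495 + (-155/58 - 17/18)/((1*8)) = -382/495 - 944/261/8 = -382/495 - 944/261*⅛ = -382/495 - 118/261 = -1952/1595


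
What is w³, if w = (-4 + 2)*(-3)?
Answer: 216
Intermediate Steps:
w = 6 (w = -2*(-3) = 6)
w³ = 6³ = 216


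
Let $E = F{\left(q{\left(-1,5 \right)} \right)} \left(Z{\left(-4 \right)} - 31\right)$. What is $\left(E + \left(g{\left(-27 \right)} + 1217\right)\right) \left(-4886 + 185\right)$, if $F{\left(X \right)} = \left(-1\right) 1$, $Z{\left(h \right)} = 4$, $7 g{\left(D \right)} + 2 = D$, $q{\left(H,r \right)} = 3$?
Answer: $- \frac{40799979}{7} \approx -5.8286 \cdot 10^{6}$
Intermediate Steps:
$g{\left(D \right)} = - \frac{2}{7} + \frac{D}{7}$
$F{\left(X \right)} = -1$
$E = 27$ ($E = - (4 - 31) = \left(-1\right) \left(-27\right) = 27$)
$\left(E + \left(g{\left(-27 \right)} + 1217\right)\right) \left(-4886 + 185\right) = \left(27 + \left(\left(- \frac{2}{7} + \frac{1}{7} \left(-27\right)\right) + 1217\right)\right) \left(-4886 + 185\right) = \left(27 + \left(\left(- \frac{2}{7} - \frac{27}{7}\right) + 1217\right)\right) \left(-4701\right) = \left(27 + \left(- \frac{29}{7} + 1217\right)\right) \left(-4701\right) = \left(27 + \frac{8490}{7}\right) \left(-4701\right) = \frac{8679}{7} \left(-4701\right) = - \frac{40799979}{7}$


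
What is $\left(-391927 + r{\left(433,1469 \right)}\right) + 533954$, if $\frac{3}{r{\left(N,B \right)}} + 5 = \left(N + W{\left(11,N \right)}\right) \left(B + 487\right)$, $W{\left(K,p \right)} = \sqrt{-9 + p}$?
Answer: $\frac{101647338909917224}{715690248385} - \frac{11736 \sqrt{106}}{715690248385} \approx 1.4203 \cdot 10^{5}$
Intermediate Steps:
$r{\left(N,B \right)} = \frac{3}{-5 + \left(487 + B\right) \left(N + \sqrt{-9 + N}\right)}$ ($r{\left(N,B \right)} = \frac{3}{-5 + \left(N + \sqrt{-9 + N}\right) \left(B + 487\right)} = \frac{3}{-5 + \left(N + \sqrt{-9 + N}\right) \left(487 + B\right)} = \frac{3}{-5 + \left(487 + B\right) \left(N + \sqrt{-9 + N}\right)}$)
$\left(-391927 + r{\left(433,1469 \right)}\right) + 533954 = \left(-391927 + \frac{3}{-5 + 487 \cdot 433 + 487 \sqrt{-9 + 433} + 1469 \cdot 433 + 1469 \sqrt{-9 + 433}}\right) + 533954 = \left(-391927 + \frac{3}{-5 + 210871 + 487 \sqrt{424} + 636077 + 1469 \sqrt{424}}\right) + 533954 = \left(-391927 + \frac{3}{-5 + 210871 + 487 \cdot 2 \sqrt{106} + 636077 + 1469 \cdot 2 \sqrt{106}}\right) + 533954 = \left(-391927 + \frac{3}{-5 + 210871 + 974 \sqrt{106} + 636077 + 2938 \sqrt{106}}\right) + 533954 = \left(-391927 + \frac{3}{846943 + 3912 \sqrt{106}}\right) + 533954 = 142027 + \frac{3}{846943 + 3912 \sqrt{106}}$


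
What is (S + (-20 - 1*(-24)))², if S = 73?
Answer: 5929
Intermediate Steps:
(S + (-20 - 1*(-24)))² = (73 + (-20 - 1*(-24)))² = (73 + (-20 + 24))² = (73 + 4)² = 77² = 5929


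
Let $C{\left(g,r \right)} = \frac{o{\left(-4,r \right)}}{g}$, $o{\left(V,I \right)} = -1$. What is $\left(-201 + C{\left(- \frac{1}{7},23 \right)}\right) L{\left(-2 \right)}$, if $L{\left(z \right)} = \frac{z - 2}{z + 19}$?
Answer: $\frac{776}{17} \approx 45.647$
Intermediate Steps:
$C{\left(g,r \right)} = - \frac{1}{g}$
$L{\left(z \right)} = \frac{-2 + z}{19 + z}$
$\left(-201 + C{\left(- \frac{1}{7},23 \right)}\right) L{\left(-2 \right)} = \left(-201 - \frac{1}{\left(-1\right) \frac{1}{7}}\right) \frac{-2 - 2}{19 - 2} = \left(-201 - \frac{1}{\left(-1\right) \frac{1}{7}}\right) \frac{1}{17} \left(-4\right) = \left(-201 - \frac{1}{- \frac{1}{7}}\right) \frac{1}{17} \left(-4\right) = \left(-201 - -7\right) \left(- \frac{4}{17}\right) = \left(-201 + 7\right) \left(- \frac{4}{17}\right) = \left(-194\right) \left(- \frac{4}{17}\right) = \frac{776}{17}$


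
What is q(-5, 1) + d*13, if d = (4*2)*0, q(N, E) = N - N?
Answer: 0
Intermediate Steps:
q(N, E) = 0
d = 0 (d = 8*0 = 0)
q(-5, 1) + d*13 = 0 + 0*13 = 0 + 0 = 0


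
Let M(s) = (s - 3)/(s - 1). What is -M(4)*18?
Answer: -6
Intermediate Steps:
M(s) = (-3 + s)/(-1 + s)
-M(4)*18 = -(-3 + 4)/(-1 + 4)*18 = -1/3*18 = -1*⅓*18 = -⅓*18 = -6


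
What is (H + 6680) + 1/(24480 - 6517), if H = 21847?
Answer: 512430502/17963 ≈ 28527.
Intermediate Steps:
(H + 6680) + 1/(24480 - 6517) = (21847 + 6680) + 1/(24480 - 6517) = 28527 + 1/17963 = 512430502/17963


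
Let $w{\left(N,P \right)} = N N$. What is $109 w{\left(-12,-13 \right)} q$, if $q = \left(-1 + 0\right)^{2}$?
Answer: $15696$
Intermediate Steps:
$q = 1$ ($q = \left(-1\right)^{2} = 1$)
$w{\left(N,P \right)} = N^{2}$
$109 w{\left(-12,-13 \right)} q = 109 \left(-12\right)^{2} \cdot 1 = 109 \cdot 144 \cdot 1 = 15696 \cdot 1 = 15696$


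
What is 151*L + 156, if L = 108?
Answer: 16464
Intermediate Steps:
151*L + 156 = 151*108 + 156 = 16308 + 156 = 16464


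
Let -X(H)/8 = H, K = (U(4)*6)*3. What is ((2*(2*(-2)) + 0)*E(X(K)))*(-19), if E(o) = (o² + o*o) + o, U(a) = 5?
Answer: 157484160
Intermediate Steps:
K = 90 (K = (5*6)*3 = 30*3 = 90)
X(H) = -8*H
E(o) = o + 2*o² (E(o) = (o² + o²) + o = 2*o² + o = o + 2*o²)
((2*(2*(-2)) + 0)*E(X(K)))*(-19) = ((2*(2*(-2)) + 0)*((-8*90)*(1 + 2*(-8*90))))*(-19) = ((2*(-4) + 0)*(-720*(1 + 2*(-720))))*(-19) = ((-8 + 0)*(-720*(1 - 1440)))*(-19) = -(-5760)*(-1439)*(-19) = -8*1036080*(-19) = -8288640*(-19) = 157484160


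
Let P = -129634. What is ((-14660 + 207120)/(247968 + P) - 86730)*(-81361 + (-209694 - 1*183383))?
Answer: 2434558518783840/59167 ≈ 4.1147e+10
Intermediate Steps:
((-14660 + 207120)/(247968 + P) - 86730)*(-81361 + (-209694 - 1*183383)) = ((-14660 + 207120)/(247968 - 129634) - 86730)*(-81361 + (-209694 - 1*183383)) = (192460/118334 - 86730)*(-81361 + (-209694 - 183383)) = (192460*(1/118334) - 86730)*(-81361 - 393077) = (96230/59167 - 86730)*(-474438) = -5131457680/59167*(-474438) = 2434558518783840/59167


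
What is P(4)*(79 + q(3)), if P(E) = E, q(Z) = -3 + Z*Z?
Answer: 340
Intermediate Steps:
q(Z) = -3 + Z²
P(4)*(79 + q(3)) = 4*(79 + (-3 + 3²)) = 4*(79 + (-3 + 9)) = 4*(79 + 6) = 4*85 = 340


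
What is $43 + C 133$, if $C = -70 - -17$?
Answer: $-7006$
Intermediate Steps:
$C = -53$ ($C = -70 + 17 = -53$)
$43 + C 133 = 43 - 7049 = -7006$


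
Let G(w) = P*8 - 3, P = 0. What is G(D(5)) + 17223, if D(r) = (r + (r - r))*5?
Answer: 17220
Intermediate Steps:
D(r) = 5*r (D(r) = (r + 0)*5 = r*5 = 5*r)
G(w) = -3 (G(w) = 0*8 - 3 = 0 - 3 = -3)
G(D(5)) + 17223 = -3 + 17223 = 17220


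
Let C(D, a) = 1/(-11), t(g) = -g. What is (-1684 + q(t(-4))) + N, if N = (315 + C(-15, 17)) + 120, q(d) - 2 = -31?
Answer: -14059/11 ≈ -1278.1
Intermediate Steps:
q(d) = -29 (q(d) = 2 - 31 = -29)
C(D, a) = -1/11
N = 4784/11 (N = (315 - 1/11) + 120 = 3464/11 + 120 = 4784/11 ≈ 434.91)
(-1684 + q(t(-4))) + N = (-1684 - 29) + 4784/11 = -1713 + 4784/11 = -14059/11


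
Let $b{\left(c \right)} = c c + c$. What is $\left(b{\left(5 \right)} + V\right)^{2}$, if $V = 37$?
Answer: $4489$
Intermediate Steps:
$b{\left(c \right)} = c + c^{2}$ ($b{\left(c \right)} = c^{2} + c = c + c^{2}$)
$\left(b{\left(5 \right)} + V\right)^{2} = \left(5 \left(1 + 5\right) + 37\right)^{2} = \left(5 \cdot 6 + 37\right)^{2} = \left(30 + 37\right)^{2} = 67^{2} = 4489$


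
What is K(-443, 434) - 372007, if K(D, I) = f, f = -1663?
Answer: -373670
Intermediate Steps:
K(D, I) = -1663
K(-443, 434) - 372007 = -1663 - 372007 = -373670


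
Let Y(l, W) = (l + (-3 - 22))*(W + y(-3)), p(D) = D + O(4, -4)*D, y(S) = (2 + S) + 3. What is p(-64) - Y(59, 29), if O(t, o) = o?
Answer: -862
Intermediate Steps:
y(S) = 5 + S
p(D) = -3*D (p(D) = D - 4*D = -3*D)
Y(l, W) = (-25 + l)*(2 + W) (Y(l, W) = (l + (-3 - 22))*(W + (5 - 3)) = (l - 25)*(W + 2) = (-25 + l)*(2 + W))
p(-64) - Y(59, 29) = -3*(-64) - (-50 - 25*29 + 2*59 + 29*59) = 192 - (-50 - 725 + 118 + 1711) = 192 - 1*1054 = 192 - 1054 = -862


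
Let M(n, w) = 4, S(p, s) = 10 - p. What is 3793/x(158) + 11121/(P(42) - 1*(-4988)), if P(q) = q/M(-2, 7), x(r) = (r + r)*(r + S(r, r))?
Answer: 108203341/31590520 ≈ 3.4252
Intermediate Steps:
x(r) = 20*r (x(r) = (r + r)*(r + (10 - r)) = (2*r)*10 = 20*r)
P(q) = q/4
3793/x(158) + 11121/(P(42) - 1*(-4988)) = 3793/((20*158)) + 11121/((¼)*42 - 1*(-4988)) = 3793/3160 + 11121/(21/2 + 4988) = 3793*(1/3160) + 11121/(9997/2) = 3793/3160 + 11121*(2/9997) = 3793/3160 + 22242/9997 = 108203341/31590520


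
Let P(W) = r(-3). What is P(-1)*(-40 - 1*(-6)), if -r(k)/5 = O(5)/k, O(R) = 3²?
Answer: -510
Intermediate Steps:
O(R) = 9
r(k) = -45/k
P(W) = 15 (P(W) = -45/(-3) = -45*(-⅓) = 15)
P(-1)*(-40 - 1*(-6)) = 15*(-40 - 1*(-6)) = 15*(-40 + 6) = 15*(-34) = -510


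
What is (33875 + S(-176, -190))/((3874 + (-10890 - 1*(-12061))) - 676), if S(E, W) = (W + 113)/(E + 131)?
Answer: 1524452/196605 ≈ 7.7539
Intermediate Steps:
S(E, W) = (113 + W)/(131 + E)
(33875 + S(-176, -190))/((3874 + (-10890 - 1*(-12061))) - 676) = (33875 + (113 - 190)/(131 - 176))/((3874 + (-10890 - 1*(-12061))) - 676) = (33875 - 77/(-45))/((3874 + (-10890 + 12061)) - 676) = (33875 - 1/45*(-77))/((3874 + 1171) - 676) = (33875 + 77/45)/(5045 - 676) = (1524452/45)/4369 = (1524452/45)*(1/4369) = 1524452/196605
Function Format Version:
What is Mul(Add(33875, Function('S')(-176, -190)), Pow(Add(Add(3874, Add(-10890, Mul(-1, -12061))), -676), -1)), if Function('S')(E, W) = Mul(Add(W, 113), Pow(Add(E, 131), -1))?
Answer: Rational(1524452, 196605) ≈ 7.7539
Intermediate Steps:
Function('S')(E, W) = Mul(Pow(Add(131, E), -1), Add(113, W)) (Function('S')(E, W) = Mul(Add(113, W), Pow(Add(131, E), -1)) = Mul(Pow(Add(131, E), -1), Add(113, W)))
Mul(Add(33875, Function('S')(-176, -190)), Pow(Add(Add(3874, Add(-10890, Mul(-1, -12061))), -676), -1)) = Mul(Add(33875, Mul(Pow(Add(131, -176), -1), Add(113, -190))), Pow(Add(Add(3874, Add(-10890, Mul(-1, -12061))), -676), -1)) = Mul(Add(33875, Mul(Pow(-45, -1), -77)), Pow(Add(Add(3874, Add(-10890, 12061)), -676), -1)) = Mul(Add(33875, Mul(Rational(-1, 45), -77)), Pow(Add(Add(3874, 1171), -676), -1)) = Mul(Add(33875, Rational(77, 45)), Pow(Add(5045, -676), -1)) = Mul(Rational(1524452, 45), Pow(4369, -1)) = Mul(Rational(1524452, 45), Rational(1, 4369)) = Rational(1524452, 196605)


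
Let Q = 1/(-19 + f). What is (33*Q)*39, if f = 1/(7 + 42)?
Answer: -21021/310 ≈ -67.810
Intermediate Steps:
f = 1/49 ≈ 0.020408
Q = -49/930 (Q = 1/(-19 + 1/49) = 1/(-930/49) = -49/930 ≈ -0.052688)
(33*Q)*39 = (33*(-49/930))*39 = -539/310*39 = -21021/310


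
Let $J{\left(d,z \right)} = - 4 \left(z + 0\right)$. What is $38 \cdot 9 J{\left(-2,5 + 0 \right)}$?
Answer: $-6840$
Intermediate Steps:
$J{\left(d,z \right)} = - 4 z$
$38 \cdot 9 J{\left(-2,5 + 0 \right)} = 38 \cdot 9 \left(- 4 \left(5 + 0\right)\right) = 342 \left(\left(-4\right) 5\right) = 342 \left(-20\right) = -6840$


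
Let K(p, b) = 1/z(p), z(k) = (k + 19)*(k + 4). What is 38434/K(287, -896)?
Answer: 3422393964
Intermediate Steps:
z(k) = (4 + k)*(19 + k) (z(k) = (19 + k)*(4 + k) = (4 + k)*(19 + k))
K(p, b) = 1/(76 + p² + 23*p)
38434/K(287, -896) = 38434/(1/(76 + 287² + 23*287)) = 38434/(1/(76 + 82369 + 6601)) = 38434/(1/89046) = 38434*89046 = 3422393964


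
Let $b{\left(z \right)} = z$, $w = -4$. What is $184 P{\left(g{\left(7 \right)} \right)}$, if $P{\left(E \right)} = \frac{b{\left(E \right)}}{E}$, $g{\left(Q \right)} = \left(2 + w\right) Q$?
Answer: $184$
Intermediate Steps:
$g{\left(Q \right)} = - 2 Q$ ($g{\left(Q \right)} = \left(2 - 4\right) Q = - 2 Q$)
$P{\left(E \right)} = 1$ ($P{\left(E \right)} = \frac{E}{E} = 1$)
$184 P{\left(g{\left(7 \right)} \right)} = 184 \cdot 1 = 184$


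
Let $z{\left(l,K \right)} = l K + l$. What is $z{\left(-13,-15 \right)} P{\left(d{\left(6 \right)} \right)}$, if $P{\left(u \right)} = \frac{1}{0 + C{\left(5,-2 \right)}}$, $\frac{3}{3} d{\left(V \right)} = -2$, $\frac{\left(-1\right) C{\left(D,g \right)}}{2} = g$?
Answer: $\frac{91}{2} \approx 45.5$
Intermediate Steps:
$C{\left(D,g \right)} = - 2 g$
$d{\left(V \right)} = -2$
$z{\left(l,K \right)} = l + K l$ ($z{\left(l,K \right)} = K l + l = l + K l$)
$P{\left(u \right)} = \frac{1}{4}$ ($P{\left(u \right)} = \frac{1}{0 - -4} = \frac{1}{0 + 4} = \frac{1}{4}$)
$z{\left(-13,-15 \right)} P{\left(d{\left(6 \right)} \right)} = - 13 \left(1 - 15\right) \frac{1}{4} = \left(-13\right) \left(-14\right) \frac{1}{4} = 182 \cdot \frac{1}{4} = \frac{91}{2}$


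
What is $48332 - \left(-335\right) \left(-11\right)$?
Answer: $44647$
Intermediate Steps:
$48332 - \left(-335\right) \left(-11\right) = 48332 - 3685 = 44647$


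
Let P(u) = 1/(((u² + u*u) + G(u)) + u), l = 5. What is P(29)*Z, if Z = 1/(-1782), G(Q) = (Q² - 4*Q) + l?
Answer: -1/4349862 ≈ -2.2989e-7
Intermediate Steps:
G(Q) = 5 + Q² - 4*Q (G(Q) = (Q² - 4*Q) + 5 = 5 + Q² - 4*Q)
Z = -1/1782 ≈ -0.00056117
P(u) = 1/(5 - 3*u + 3*u²) (P(u) = 1/(((u² + u*u) + (5 + u² - 4*u)) + u) = 1/(((u² + u²) + (5 + u² - 4*u)) + u) = 1/((2*u² + (5 + u² - 4*u)) + u) = 1/((5 - 4*u + 3*u²) + u) = 1/(5 - 3*u + 3*u²))
P(29)*Z = -1/1782/(5 - 3*29 + 3*29²) = -1/1782/(5 - 87 + 3*841) = -1/1782/(5 - 87 + 2523) = -1/1782/2441 = (1/2441)*(-1/1782) = -1/4349862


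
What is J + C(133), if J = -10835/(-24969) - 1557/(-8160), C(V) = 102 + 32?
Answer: 9143131231/67915680 ≈ 134.62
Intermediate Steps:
C(V) = 134
J = 42430111/67915680 (J = -10835*(-1/24969) - 1557*(-1/8160) = 10835/24969 + 519/2720 = 42430111/67915680 ≈ 0.62475)
J + C(133) = 42430111/67915680 + 134 = 9143131231/67915680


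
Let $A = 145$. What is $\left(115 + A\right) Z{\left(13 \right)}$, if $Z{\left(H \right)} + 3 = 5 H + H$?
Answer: $19500$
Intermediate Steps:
$Z{\left(H \right)} = -3 + 6 H$ ($Z{\left(H \right)} = -3 + \left(5 H + H\right) = -3 + 6 H$)
$\left(115 + A\right) Z{\left(13 \right)} = \left(115 + 145\right) \left(-3 + 6 \cdot 13\right) = 260 \left(-3 + 78\right) = 260 \cdot 75 = 19500$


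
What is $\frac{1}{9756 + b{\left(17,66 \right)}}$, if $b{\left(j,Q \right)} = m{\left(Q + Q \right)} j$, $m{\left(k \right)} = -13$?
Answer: $\frac{1}{9535} \approx 0.00010488$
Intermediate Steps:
$b{\left(j,Q \right)} = - 13 j$
$\frac{1}{9756 + b{\left(17,66 \right)}} = \frac{1}{9756 - 221} = \frac{1}{9535}$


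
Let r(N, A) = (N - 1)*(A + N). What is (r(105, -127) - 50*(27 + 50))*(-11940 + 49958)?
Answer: -233354484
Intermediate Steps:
r(N, A) = (-1 + N)*(A + N)
(r(105, -127) - 50*(27 + 50))*(-11940 + 49958) = ((105² - 1*(-127) - 1*105 - 127*105) - 50*(27 + 50))*(-11940 + 49958) = ((11025 + 127 - 105 - 13335) - 50*77)*38018 = (-2288 - 3850)*38018 = -6138*38018 = -233354484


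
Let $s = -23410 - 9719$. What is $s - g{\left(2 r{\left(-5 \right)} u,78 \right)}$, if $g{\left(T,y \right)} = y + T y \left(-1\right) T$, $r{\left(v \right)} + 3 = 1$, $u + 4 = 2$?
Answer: $-28215$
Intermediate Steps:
$u = -2$ ($u = -4 + 2 = -2$)
$r{\left(v \right)} = -2$ ($r{\left(v \right)} = -3 + 1 = -2$)
$s = -33129$ ($s = -23410 - 9719 = -33129$)
$g{\left(T,y \right)} = y - y T^{2}$ ($g{\left(T,y \right)} = y + - T y T = y - y T^{2}$)
$s - g{\left(2 r{\left(-5 \right)} u,78 \right)} = -33129 - 78 \left(1 - \left(2 \left(-2\right) \left(-2\right)\right)^{2}\right) = -33129 - 78 \left(1 - \left(\left(-4\right) \left(-2\right)\right)^{2}\right) = -33129 - 78 \left(1 - 8^{2}\right) = -33129 - 78 \left(1 - 64\right) = -33129 - 78 \left(-63\right) = -33129 - -4914 = -33129 + 4914 = -28215$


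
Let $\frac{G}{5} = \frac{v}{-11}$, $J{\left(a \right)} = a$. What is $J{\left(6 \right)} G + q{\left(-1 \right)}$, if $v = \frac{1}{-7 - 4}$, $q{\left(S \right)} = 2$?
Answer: $\frac{272}{121} \approx 2.2479$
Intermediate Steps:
$v = - \frac{1}{11}$ ($v = \frac{1}{-11} = - \frac{1}{11} \approx -0.090909$)
$G = \frac{5}{121}$ ($G = 5 \left(- \frac{1}{11 \left(-11\right)}\right) = 5 \left(\left(- \frac{1}{11}\right) \left(- \frac{1}{11}\right)\right) = 5 \cdot \frac{1}{121} = \frac{5}{121} \approx 0.041322$)
$J{\left(6 \right)} G + q{\left(-1 \right)} = 6 \cdot \frac{5}{121} + 2 = \frac{30}{121} + 2 = \frac{272}{121}$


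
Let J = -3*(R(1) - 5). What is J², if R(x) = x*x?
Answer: 144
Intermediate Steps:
R(x) = x²
J = 12 (J = -3*(1² - 5) = -3*(1 - 5) = -3*(-4) = 12)
J² = 12² = 144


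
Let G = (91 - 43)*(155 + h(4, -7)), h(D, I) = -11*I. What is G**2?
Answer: 124010496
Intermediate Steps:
G = 11136 (G = (91 - 43)*(155 - 11*(-7)) = 48*(155 + 77) = 48*232 = 11136)
G**2 = 11136**2 = 124010496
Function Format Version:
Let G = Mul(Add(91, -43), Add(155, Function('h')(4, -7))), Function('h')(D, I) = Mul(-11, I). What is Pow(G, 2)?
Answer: 124010496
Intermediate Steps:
G = 11136 (G = Mul(Add(91, -43), Add(155, Mul(-11, -7))) = Mul(48, Add(155, 77)) = Mul(48, 232) = 11136)
Pow(G, 2) = Pow(11136, 2) = 124010496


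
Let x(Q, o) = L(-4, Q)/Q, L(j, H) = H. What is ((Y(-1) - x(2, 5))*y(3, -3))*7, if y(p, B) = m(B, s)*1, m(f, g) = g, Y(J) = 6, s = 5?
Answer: 175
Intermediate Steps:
x(Q, o) = 1 (x(Q, o) = Q/Q = 1)
y(p, B) = 5 (y(p, B) = 5*1 = 5)
((Y(-1) - x(2, 5))*y(3, -3))*7 = ((6 - 1*1)*5)*7 = ((6 - 1)*5)*7 = (5*5)*7 = 25*7 = 175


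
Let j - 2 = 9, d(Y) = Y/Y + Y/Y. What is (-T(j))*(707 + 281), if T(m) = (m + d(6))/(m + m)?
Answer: -6422/11 ≈ -583.82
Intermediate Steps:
d(Y) = 2 (d(Y) = 1 + 1 = 2)
j = 11 (j = 2 + 9 = 11)
T(m) = (2 + m)/(2*m) (T(m) = (m + 2)/(m + m) = (2 + m)/((2*m)) = (2 + m)*(1/(2*m)) = (2 + m)/(2*m))
(-T(j))*(707 + 281) = (-(2 + 11)/(2*11))*(707 + 281) = -13/(2*11)*988 = -1*13/22*988 = -13/22*988 = -6422/11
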